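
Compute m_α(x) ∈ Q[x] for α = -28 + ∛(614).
m_α(x) = x^3 + 84x^2 + 2352x + 21338

Set β = α + 28 = ∛(614), so β^3 = 614. Then (α + 28)^3 - 614 = 0, i.e. α is a root of g(x) = (x + 28)^3 - 614 = x^3 + 84x^2 + 2352x + 21338. Since g(x) = h(x + 28) where h(x) = x^3 - 614, and h is irreducible over Q (because 614 is not a perfect cube, so h has no rational root, and a monic cubic with no rational root is irreducible), g is also irreducible (irreducibility is preserved under the substitution x → x + 28). Hence m_α(x) = x^3 + 84x^2 + 2352x + 21338.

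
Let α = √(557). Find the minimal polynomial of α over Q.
m_α(x) = x^2 - 557

α satisfies α^2 - 557 = 0, so x^2 - 557 annihilates α. Since d = 557 is squarefree and ≠ 1, it is not a perfect square in Q, so x^2 - 557 has no rational root and is therefore irreducible over Q (a degree-2 polynomial over a field is irreducible iff it has no root). Hence m_α(x) = x^2 - 557.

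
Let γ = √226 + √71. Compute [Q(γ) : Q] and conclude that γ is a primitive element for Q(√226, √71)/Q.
[Q(γ) : Q] = 4 (equivalently, Q(γ) = Q(√226, √71))

Obviously Q(γ) ⊆ Q(√226, √71), and [Q(√226, √71):Q] = 4 (since 226, 71 are distinct squarefree integers > 1 with 16046 not a perfect square). To show equality we compute the minimal polynomial of γ. From γ = √226 + √71: γ^2 = 226 + 2√(16046) + 71 = 297 + 2√(16046), so γ^2 - 297 = 2√(16046); squaring, (γ^2 - 297)^2 = 4·16046, i.e. γ^4 - 594γ^2 + 88209 - 64184 = 0, i.e. γ^4 - 594γ^2 + 24025 = 0. So γ is a root of x^4 - 594x^2 + 24025. This polynomial is irreducible over Q: it has no rational root (each ±√226 ± √71 is irrational), and any factorization into two quadratics over Q would force √(16046) ∈ Q (pairing opposite roots) or √226, √71 ∈ Q (other pairings), all impossible. Hence [Q(γ):Q] = 4 = [Q(√226, √71):Q], so Q(γ) = Q(√226, √71).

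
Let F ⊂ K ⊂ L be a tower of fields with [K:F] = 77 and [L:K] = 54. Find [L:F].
[L:F] = 4158

The tower law says that for any tower of field extensions F ⊂ K ⊂ L with finite degrees, [L:F] = [L:K] · [K:F]. Here this gives [L:F] = 54 · 77 = 4158.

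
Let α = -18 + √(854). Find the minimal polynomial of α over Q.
m_α(x) = x^2 + 36x - 530

From α + 18 = √(854), squaring gives (α + 18)^2 = 854, i.e. α^2 + 36α + 324 = 854, so α^2 + 36α - 530 = 0. The discriminant of x^2 + 36x - 530 is (36)^2 - 4·(-530) = 1296 + 2120 = 3416, and 4·(854) is not a perfect square in Q since 854 is squarefree and ≠ 1. Hence x^2 + 36x - 530 is irreducible over Q and is the minimal polynomial of α.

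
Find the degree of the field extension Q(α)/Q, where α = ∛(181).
[Q(α):Q] = 3

The minimal polynomial of α is x^3 - 181, irreducible over Q since 181 is not a perfect cube (so x^3 - 181 has no rational root). Hence [Q(α):Q] = deg(m_α) = 3.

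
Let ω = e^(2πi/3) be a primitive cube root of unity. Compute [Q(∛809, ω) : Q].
[Q(∛809, ω) : Q] = 6

[Q(∛809):Q] = 3 (min poly x^3 - 809, irreducible since 809 is not a perfect cube). [Q(ω):Q] = 2 (min poly x^2 + x + 1). Since Q(∛809) ⊂ R and ω ∉ R, we have ω ∉ Q(∛809), so x^2 + x + 1 remains irreducible over Q(∛809) and [Q(∛809, ω) : Q(∛809)] = 2. By the tower law, [Q(∛809, ω) : Q] = 3 · 2 = 6. (In fact Q(∛809, ω) is the splitting field of x^3 - 809 over Q.)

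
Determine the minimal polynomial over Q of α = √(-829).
m_α(x) = x^2 + 829

α satisfies α^2 + 829 = 0, so x^2 + 829 annihilates α. Since d = -829 is squarefree and ≠ 1, it is not a perfect square in Q, so x^2 + 829 has no rational root and is therefore irreducible over Q (a degree-2 polynomial over a field is irreducible iff it has no root). Hence m_α(x) = x^2 + 829.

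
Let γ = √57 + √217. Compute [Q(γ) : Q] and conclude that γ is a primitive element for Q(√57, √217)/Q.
[Q(γ) : Q] = 4 (equivalently, Q(γ) = Q(√57, √217))

Obviously Q(γ) ⊆ Q(√57, √217), and [Q(√57, √217):Q] = 4 (since 57, 217 are distinct squarefree integers > 1 with 12369 not a perfect square). To show equality we compute the minimal polynomial of γ. From γ = √57 + √217: γ^2 = 57 + 2√(12369) + 217 = 274 + 2√(12369), so γ^2 - 274 = 2√(12369); squaring, (γ^2 - 274)^2 = 4·12369, i.e. γ^4 - 548γ^2 + 75076 - 49476 = 0, i.e. γ^4 - 548γ^2 + 25600 = 0. So γ is a root of x^4 - 548x^2 + 25600. This polynomial is irreducible over Q: it has no rational root (each ±√57 ± √217 is irrational), and any factorization into two quadratics over Q would force √(12369) ∈ Q (pairing opposite roots) or √57, √217 ∈ Q (other pairings), all impossible. Hence [Q(γ):Q] = 4 = [Q(√57, √217):Q], so Q(γ) = Q(√57, √217).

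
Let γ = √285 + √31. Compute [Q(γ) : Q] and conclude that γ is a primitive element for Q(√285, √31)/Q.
[Q(γ) : Q] = 4 (equivalently, Q(γ) = Q(√285, √31))

Obviously Q(γ) ⊆ Q(√285, √31), and [Q(√285, √31):Q] = 4 (since 285, 31 are distinct squarefree integers > 1 with 8835 not a perfect square). To show equality we compute the minimal polynomial of γ. From γ = √285 + √31: γ^2 = 285 + 2√(8835) + 31 = 316 + 2√(8835), so γ^2 - 316 = 2√(8835); squaring, (γ^2 - 316)^2 = 4·8835, i.e. γ^4 - 632γ^2 + 99856 - 35340 = 0, i.e. γ^4 - 632γ^2 + 64516 = 0. So γ is a root of x^4 - 632x^2 + 64516. This polynomial is irreducible over Q: it has no rational root (each ±√285 ± √31 is irrational), and any factorization into two quadratics over Q would force √(8835) ∈ Q (pairing opposite roots) or √285, √31 ∈ Q (other pairings), all impossible. Hence [Q(γ):Q] = 4 = [Q(√285, √31):Q], so Q(γ) = Q(√285, √31).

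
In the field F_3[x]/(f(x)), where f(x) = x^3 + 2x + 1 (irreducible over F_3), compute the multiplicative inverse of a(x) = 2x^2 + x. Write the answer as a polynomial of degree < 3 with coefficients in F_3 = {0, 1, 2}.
a(x)^(-1) ≡ x + 1 (mod f(x))

Since f is irreducible over F_3, F_3[x]/(f) is a field and a(x) ≠ 0 has an inverse. Apply the extended Euclidean algorithm to f(x) and a(x) in F_3[x]: f(x) = (2x + 2)·a(x) + (1). The last nonzero remainder is the constant 1 = gcd(f, a) in F_3. Back-substituting through the division chain expresses 1 = s(x)·a(x) + t(x)·f(x) with s(x) ≡ x + 1 (mod f), so a(x)^(-1) ≡ s(x) = x + 1 (mod f). Check: (2x^2 + x)·(x + 1) = 2x^3 + x ≡ 1 (mod x^3 + 2x + 1).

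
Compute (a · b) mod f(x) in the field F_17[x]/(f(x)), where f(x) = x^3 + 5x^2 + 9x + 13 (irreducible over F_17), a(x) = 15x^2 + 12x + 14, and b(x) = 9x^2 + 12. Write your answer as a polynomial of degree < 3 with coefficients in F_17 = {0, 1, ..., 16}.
a · b ≡ 5x^2 + 7x + 8 (mod f(x))

Multiply in F_17[x]: a(x)·b(x) = (15x^2 + 12x + 14)·(9x^2 + 12) = 16x^4 + 6x^3 + 8x + 15. This has degree ≥ 3, so divide by f(x) over F_17: 16x^4 + 6x^3 + 8x + 15 = (16x + 11)·(x^3 + 5x^2 + 9x + 13) + (5x^2 + 7x + 8). Hence a·b ≡ 5x^2 + 7x + 8 (mod f). (F_17[x]/(f) is a field with 17^3 = 4913 elements since f is irreducible of degree 3.)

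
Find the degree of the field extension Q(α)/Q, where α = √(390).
[Q(α):Q] = 2

[Q(α):Q] equals the degree of the minimal polynomial of α. Here α^2 = 390 and x^2 - 390 is irreducible (d = 390 is squarefree, ≠ 1, hence not a square), so deg(m_α) = 2. Thus [Q(α):Q] = 2.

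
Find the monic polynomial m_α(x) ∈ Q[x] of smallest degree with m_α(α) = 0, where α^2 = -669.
m_α(x) = x^2 + 669

α satisfies α^2 + 669 = 0, so x^2 + 669 annihilates α. Since d = -669 is squarefree and ≠ 1, it is not a perfect square in Q, so x^2 + 669 has no rational root and is therefore irreducible over Q (a degree-2 polynomial over a field is irreducible iff it has no root). Hence m_α(x) = x^2 + 669.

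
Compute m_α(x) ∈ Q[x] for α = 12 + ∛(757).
m_α(x) = x^3 - 36x^2 + 432x - 2485

Set β = α - 12 = ∛(757), so β^3 = 757. Then (α - 12)^3 - 757 = 0, i.e. α is a root of g(x) = (x - 12)^3 - 757 = x^3 - 36x^2 + 432x - 2485. Since g(x) = h(x - 12) where h(x) = x^3 - 757, and h is irreducible over Q (because 757 is not a perfect cube, so h has no rational root, and a monic cubic with no rational root is irreducible), g is also irreducible (irreducibility is preserved under the substitution x → x - 12). Hence m_α(x) = x^3 - 36x^2 + 432x - 2485.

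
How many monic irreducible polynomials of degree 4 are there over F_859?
There are 136116908070 monic irreducible polynomials of degree 4 over F_859

Each element of F_{859^4} that lies in no proper subfield is a root of exactly one monic irreducible of degree 4 over F_859, and each such polynomial has 4 distinct roots in F_{859^4}. By Möbius inversion the count is N_859(4) = (1/4) Σ_{d|4} μ(4/d) · 859^d = (1/4)(μ(4)·859^1 + μ(2)·859^2 + μ(1)·859^4) = 544467632280/4 = 136116908070.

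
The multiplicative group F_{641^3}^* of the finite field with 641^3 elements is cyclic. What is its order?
|F_{641^3}^*| = 263374720

F_{641^3} has 641^3 = 263374721 elements; its multiplicative group consists of all nonzero elements, so |F_{641^3}^*| = 263374721 - 1 = 263374720. (It is cyclic since any finite subgroup of the multiplicative group of a field is cyclic.)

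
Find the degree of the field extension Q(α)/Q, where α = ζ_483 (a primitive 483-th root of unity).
[Q(α):Q] = 264

The minimal polynomial of ζ_483 over Q is the 483-th cyclotomic polynomial Φ_483(x), which is irreducible over Q and has degree φ(483) = 264. Hence [Q(α):Q] = φ(483) = 264.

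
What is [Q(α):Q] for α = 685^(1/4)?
[Q(α):Q] = 4

α is a root of x^4 - 685. By Eisenstein's criterion at the prime p = 5 (which divides the constant term 685 but p^2 = 25 does not, since 685 is squarefree), x^4 - 685 is irreducible over Q. Hence [Q(α):Q] = 4.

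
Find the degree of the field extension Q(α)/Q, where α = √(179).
[Q(α):Q] = 2

[Q(α):Q] equals the degree of the minimal polynomial of α. Here α^2 = 179 and x^2 - 179 is irreducible (d = 179 is squarefree, ≠ 1, hence not a square), so deg(m_α) = 2. Thus [Q(α):Q] = 2.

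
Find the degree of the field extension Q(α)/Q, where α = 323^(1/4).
[Q(α):Q] = 4

α is a root of x^4 - 323. By Eisenstein's criterion at the prime p = 17 (which divides the constant term 323 but p^2 = 289 does not, since 323 is squarefree), x^4 - 323 is irreducible over Q. Hence [Q(α):Q] = 4.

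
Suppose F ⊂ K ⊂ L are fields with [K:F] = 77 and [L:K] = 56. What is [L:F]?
[L:F] = 4312

The tower law says that for any tower of field extensions F ⊂ K ⊂ L with finite degrees, [L:F] = [L:K] · [K:F]. Here this gives [L:F] = 56 · 77 = 4312.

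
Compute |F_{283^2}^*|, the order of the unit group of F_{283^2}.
|F_{283^2}^*| = 80088

F_{283^2} has 283^2 = 80089 elements; its multiplicative group consists of all nonzero elements, so |F_{283^2}^*| = 80089 - 1 = 80088. (It is cyclic since any finite subgroup of the multiplicative group of a field is cyclic.)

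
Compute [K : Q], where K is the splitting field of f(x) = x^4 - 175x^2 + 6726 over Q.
[K : Q] = 4

Solving the quadratic in x^2: x^2 = (175 ± √(175^2 - 4·6726))/2 = (175 ± √3721)/2 = (175 ± 61)/2, giving x^2 = 57 or x^2 = 118. So f(x) = (x^2 - 57)(x^2 - 118) and the roots of f are ±√57, ±√118. Hence the splitting field is K = Q(√57, √118). Since 57 and 118 are distinct squarefree integers > 1, their product 6726 is not a perfect square, so √118 ∉ Q(√57). By the tower law [K:Q] = [Q(√57,√118):Q(√57)] · [Q(√57):Q] = 2 · 2 = 4.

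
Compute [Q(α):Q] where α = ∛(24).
[Q(α):Q] = 3

The minimal polynomial of α is x^3 - 24, irreducible over Q since 24 is not a perfect cube (so x^3 - 24 has no rational root). Hence [Q(α):Q] = deg(m_α) = 3.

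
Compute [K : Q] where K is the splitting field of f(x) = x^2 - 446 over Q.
[K : Q] = 2

f(x) = x^2 - 446 factors as (x - √446)(x + √446). The splitting field is K = Q(√446). Since 446 is squarefree and > 1, it is not a perfect square, so x^2 - 446 is irreducible over Q and [Q(√446) : Q] = 2. Hence [K : Q] = 2.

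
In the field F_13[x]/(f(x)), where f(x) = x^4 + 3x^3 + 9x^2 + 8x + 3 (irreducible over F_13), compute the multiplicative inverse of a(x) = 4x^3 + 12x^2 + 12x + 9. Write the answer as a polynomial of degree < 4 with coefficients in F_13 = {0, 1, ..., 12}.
a(x)^(-1) ≡ 10x^3 + 9x^2 + 8x + 3 (mod f(x))

Since f is irreducible over F_13, F_13[x]/(f) is a field and a(x) ≠ 0 has an inverse. Apply the extended Euclidean algorithm to f(x) and a(x) in F_13[x]: f(x) = (10x)·a(x) + (6x^2 + 9x + 3);  a(x) = (5x + 1)·(6x^2 + 9x + 3) + (x + 6);  (6x^2 + 9x + 3) = (6x + 12)·(x + 6) + (9). The last nonzero remainder is the constant 9 = gcd(f, a) in F_13. Back-substituting through the division chain expresses 9 = s(x)·a(x) + t(x)·f(x) with s(x) ≡ 12x^3 + 3x^2 + 7x + 1 (mod f), so (12x^3 + 3x^2 + 7x + 1)·a(x) ≡ 9 (mod f). Multiplying by 9^(-1) ≡ 3 in F_13 gives a(x)^(-1) ≡ 3·(12x^3 + 3x^2 + 7x + 1) ≡ 10x^3 + 9x^2 + 8x + 3 (mod f). Check: (4x^3 + 12x^2 + 12x + 9)·(10x^3 + 9x^2 + 8x + 3) = x^6 + 7x^3 + 5x^2 + 4x + 1 ≡ 1 (mod x^4 + 3x^3 + 9x^2 + 8x + 3).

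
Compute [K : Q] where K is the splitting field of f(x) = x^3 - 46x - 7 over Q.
[K : Q] = 6

By the rational root test, any rational root of the monic integer polynomial f(x) = x^3 - 46x - 7 must be an integer dividing the constant term -7, i.e. one of ±{1, 7}. Evaluating: f(1) = -52, f(-1) = 38, f(7) = 14, f(-7) = -28; none is 0, so f has no rational root and is therefore irreducible over Q (a cubic with no linear factor over a field is irreducible). For an irreducible cubic, the Galois group is A_3 or S_3 according as the discriminant disc(f) = -4a^3 - 27b^2 = -4·(-46)^3 - 27·(-7)^2 = 388021 is or is not a square in Q. Here disc(f) = 388021 is not a perfect square in Q, so the Galois group of f over Q is not contained in A_3 and must be all of S_3. The splitting field has degree |S_3| = 6 over Q, so [K : Q] = 6.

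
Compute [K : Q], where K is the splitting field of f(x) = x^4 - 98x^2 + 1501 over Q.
[K : Q] = 4

Solving the quadratic in x^2: x^2 = (98 ± √(98^2 - 4·1501))/2 = (98 ± √3600)/2 = (98 ± 60)/2, giving x^2 = 79 or x^2 = 19. So f(x) = (x^2 - 79)(x^2 - 19) and the roots of f are ±√79, ±√19. Hence the splitting field is K = Q(√79, √19). Since 79 and 19 are distinct squarefree integers > 1, their product 1501 is not a perfect square, so √19 ∉ Q(√79). By the tower law [K:Q] = [Q(√79,√19):Q(√79)] · [Q(√79):Q] = 2 · 2 = 4.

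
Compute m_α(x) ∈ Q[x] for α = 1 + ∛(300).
m_α(x) = x^3 - 3x^2 + 3x - 301

Set β = α - 1 = ∛(300), so β^3 = 300. Then (α - 1)^3 - 300 = 0, i.e. α is a root of g(x) = (x - 1)^3 - 300 = x^3 - 3x^2 + 3x - 301. Since g(x) = h(x - 1) where h(x) = x^3 - 300, and h is irreducible over Q (because 300 is not a perfect cube, so h has no rational root, and a monic cubic with no rational root is irreducible), g is also irreducible (irreducibility is preserved under the substitution x → x - 1). Hence m_α(x) = x^3 - 3x^2 + 3x - 301.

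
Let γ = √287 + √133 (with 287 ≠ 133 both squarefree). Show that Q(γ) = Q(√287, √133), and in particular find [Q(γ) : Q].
[Q(γ) : Q] = 4 (equivalently, Q(γ) = Q(√287, √133))

Obviously Q(γ) ⊆ Q(√287, √133), and [Q(√287, √133):Q] = 4 (since 287, 133 are distinct squarefree integers > 1 with 38171 not a perfect square). To show equality we compute the minimal polynomial of γ. From γ = √287 + √133: γ^2 = 287 + 2√(38171) + 133 = 420 + 2√(38171), so γ^2 - 420 = 2√(38171); squaring, (γ^2 - 420)^2 = 4·38171, i.e. γ^4 - 840γ^2 + 176400 - 152684 = 0, i.e. γ^4 - 840γ^2 + 23716 = 0. So γ is a root of x^4 - 840x^2 + 23716. This polynomial is irreducible over Q: it has no rational root (each ±√287 ± √133 is irrational), and any factorization into two quadratics over Q would force √(38171) ∈ Q (pairing opposite roots) or √287, √133 ∈ Q (other pairings), all impossible. Hence [Q(γ):Q] = 4 = [Q(√287, √133):Q], so Q(γ) = Q(√287, √133).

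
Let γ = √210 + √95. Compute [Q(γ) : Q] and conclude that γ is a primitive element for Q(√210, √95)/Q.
[Q(γ) : Q] = 4 (equivalently, Q(γ) = Q(√210, √95))

Obviously Q(γ) ⊆ Q(√210, √95), and [Q(√210, √95):Q] = 4 (since 210, 95 are distinct squarefree integers > 1 with 19950 not a perfect square). To show equality we compute the minimal polynomial of γ. From γ = √210 + √95: γ^2 = 210 + 2√(19950) + 95 = 305 + 2√(19950), so γ^2 - 305 = 2√(19950); squaring, (γ^2 - 305)^2 = 4·19950, i.e. γ^4 - 610γ^2 + 93025 - 79800 = 0, i.e. γ^4 - 610γ^2 + 13225 = 0. So γ is a root of x^4 - 610x^2 + 13225. This polynomial is irreducible over Q: it has no rational root (each ±√210 ± √95 is irrational), and any factorization into two quadratics over Q would force √(19950) ∈ Q (pairing opposite roots) or √210, √95 ∈ Q (other pairings), all impossible. Hence [Q(γ):Q] = 4 = [Q(√210, √95):Q], so Q(γ) = Q(√210, √95).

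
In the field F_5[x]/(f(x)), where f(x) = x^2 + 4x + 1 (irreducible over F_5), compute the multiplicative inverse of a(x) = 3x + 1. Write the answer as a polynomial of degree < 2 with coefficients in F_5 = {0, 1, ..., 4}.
a(x)^(-1) ≡ 4x + 3 (mod f(x))

Since f is irreducible over F_5, F_5[x]/(f) is a field and a(x) ≠ 0 has an inverse. Apply the extended Euclidean algorithm to f(x) and a(x) in F_5[x]: f(x) = (2x + 4)·a(x) + (2). The last nonzero remainder is the constant 2 = gcd(f, a) in F_5. Back-substituting through the division chain expresses 2 = s(x)·a(x) + t(x)·f(x) with s(x) ≡ 3x + 1 (mod f), so (3x + 1)·a(x) ≡ 2 (mod f). Multiplying by 2^(-1) ≡ 3 in F_5 gives a(x)^(-1) ≡ 3·(3x + 1) ≡ 4x + 3 (mod f). Check: (3x + 1)·(4x + 3) = 2x^2 + 3x + 3 ≡ 1 (mod x^2 + 4x + 1).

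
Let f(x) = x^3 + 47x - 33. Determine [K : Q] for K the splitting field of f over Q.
[K : Q] = 6

By the rational root test, any rational root of the monic integer polynomial f(x) = x^3 + 47x - 33 must be an integer dividing the constant term -33, i.e. one of ±{1, 3, 11, 33}. Evaluating: f(1) = 15, f(-1) = -81, f(3) = 135, f(-3) = -201, f(11) = 1815, f(-11) = -1881, f(33) = 37455, f(-33) = -37521; none is 0, so f has no rational root and is therefore irreducible over Q (a cubic with no linear factor over a field is irreducible). For an irreducible cubic, the Galois group is A_3 or S_3 according as the discriminant disc(f) = -4a^3 - 27b^2 = -4·(47)^3 - 27·(-33)^2 = -444695 is or is not a square in Q. Here disc(f) = -444695 is not a perfect square in Q, so the Galois group of f over Q is not contained in A_3 and must be all of S_3. The splitting field has degree |S_3| = 6 over Q, so [K : Q] = 6.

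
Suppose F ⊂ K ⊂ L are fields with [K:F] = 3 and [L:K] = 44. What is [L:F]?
[L:F] = 132

The tower law says that for any tower of field extensions F ⊂ K ⊂ L with finite degrees, [L:F] = [L:K] · [K:F]. Here this gives [L:F] = 44 · 3 = 132.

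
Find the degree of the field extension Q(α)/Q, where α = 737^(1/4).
[Q(α):Q] = 4

α is a root of x^4 - 737. By Eisenstein's criterion at the prime p = 11 (which divides the constant term 737 but p^2 = 121 does not, since 737 is squarefree), x^4 - 737 is irreducible over Q. Hence [Q(α):Q] = 4.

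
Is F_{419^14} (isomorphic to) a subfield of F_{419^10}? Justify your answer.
No: F_{419^14} is not a subfield of F_{419^10}

F_{p^m} embeds in F_{p^n} iff m | n. Here 14 ∤ 10 (since 10 = 0·14 + 10 with remainder 10 ≠ 0), so F_{419^14} is not a subfield of F_{419^10}. Equivalently: if it were, the tower law would give 14 = [F_{419^14}:F_419] dividing [F_{419^10}:F_419] = 10, contradiction.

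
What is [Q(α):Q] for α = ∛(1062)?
[Q(α):Q] = 3

The minimal polynomial of α is x^3 - 1062, irreducible over Q since 1062 is not a perfect cube (so x^3 - 1062 has no rational root). Hence [Q(α):Q] = deg(m_α) = 3.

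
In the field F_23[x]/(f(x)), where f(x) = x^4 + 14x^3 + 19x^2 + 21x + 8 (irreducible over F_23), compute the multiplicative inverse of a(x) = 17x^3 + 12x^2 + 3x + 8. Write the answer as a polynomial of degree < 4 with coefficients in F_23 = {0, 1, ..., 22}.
a(x)^(-1) ≡ 10x^3 + 10x^2 + 8x + 7 (mod f(x))

Since f is irreducible over F_23, F_23[x]/(f) is a field and a(x) ≠ 0 has an inverse. Apply the extended Euclidean algorithm to f(x) and a(x) in F_23[x]: f(x) = (19x + 5)·a(x) + (17x^2 + 15x + 14);  a(x) = (x + 12)·(17x^2 + 15x + 14) + (16x + 1);  (17x^2 + 15x + 14) = (14x + 13)·(16x + 1) + (1). The last nonzero remainder is the constant 1 = gcd(f, a) in F_23. Back-substituting through the division chain expresses 1 = s(x)·a(x) + t(x)·f(x) with s(x) ≡ 10x^3 + 10x^2 + 8x + 7 (mod f), so a(x)^(-1) ≡ s(x) = 10x^3 + 10x^2 + 8x + 7 (mod f). Check: (17x^3 + 12x^2 + 3x + 8)·(10x^3 + 10x^2 + 8x + 7) = 9x^6 + 14x^5 + 10x^4 + 3x^3 + 4x^2 + 16x + 10 ≡ 1 (mod x^4 + 14x^3 + 19x^2 + 21x + 8).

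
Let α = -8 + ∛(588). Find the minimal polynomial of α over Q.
m_α(x) = x^3 + 24x^2 + 192x - 76

Set β = α + 8 = ∛(588), so β^3 = 588. Then (α + 8)^3 - 588 = 0, i.e. α is a root of g(x) = (x + 8)^3 - 588 = x^3 + 24x^2 + 192x - 76. Since g(x) = h(x + 8) where h(x) = x^3 - 588, and h is irreducible over Q (because 588 is not a perfect cube, so h has no rational root, and a monic cubic with no rational root is irreducible), g is also irreducible (irreducibility is preserved under the substitution x → x + 8). Hence m_α(x) = x^3 + 24x^2 + 192x - 76.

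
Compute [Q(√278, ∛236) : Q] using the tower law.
[Q(√278, ∛236) : Q] = 6

Let L = Q(√278, ∛236). Since Q(√278) ⊂ L and [Q(√278):Q] = 2, the tower law gives 2 | [L:Q]. Likewise Q(∛236) ⊂ L with [Q(∛236):Q] = 3 (because 236 is not a perfect cube), so 3 | [L:Q]. As gcd(2,3) = 1, [L:Q] is divisible by 6. Conversely L is generated over Q by √278 and ∛236, so [L:Q] ≤ 2·3 = 6. Therefore [Q(√278, ∛236) : Q] = 6.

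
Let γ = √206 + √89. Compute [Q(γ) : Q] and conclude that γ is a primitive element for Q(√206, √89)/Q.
[Q(γ) : Q] = 4 (equivalently, Q(γ) = Q(√206, √89))

Obviously Q(γ) ⊆ Q(√206, √89), and [Q(√206, √89):Q] = 4 (since 206, 89 are distinct squarefree integers > 1 with 18334 not a perfect square). To show equality we compute the minimal polynomial of γ. From γ = √206 + √89: γ^2 = 206 + 2√(18334) + 89 = 295 + 2√(18334), so γ^2 - 295 = 2√(18334); squaring, (γ^2 - 295)^2 = 4·18334, i.e. γ^4 - 590γ^2 + 87025 - 73336 = 0, i.e. γ^4 - 590γ^2 + 13689 = 0. So γ is a root of x^4 - 590x^2 + 13689. This polynomial is irreducible over Q: it has no rational root (each ±√206 ± √89 is irrational), and any factorization into two quadratics over Q would force √(18334) ∈ Q (pairing opposite roots) or √206, √89 ∈ Q (other pairings), all impossible. Hence [Q(γ):Q] = 4 = [Q(√206, √89):Q], so Q(γ) = Q(√206, √89).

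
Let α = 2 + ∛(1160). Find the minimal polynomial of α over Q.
m_α(x) = x^3 - 6x^2 + 12x - 1168

Set β = α - 2 = ∛(1160), so β^3 = 1160. Then (α - 2)^3 - 1160 = 0, i.e. α is a root of g(x) = (x - 2)^3 - 1160 = x^3 - 6x^2 + 12x - 1168. Since g(x) = h(x - 2) where h(x) = x^3 - 1160, and h is irreducible over Q (because 1160 is not a perfect cube, so h has no rational root, and a monic cubic with no rational root is irreducible), g is also irreducible (irreducibility is preserved under the substitution x → x - 2). Hence m_α(x) = x^3 - 6x^2 + 12x - 1168.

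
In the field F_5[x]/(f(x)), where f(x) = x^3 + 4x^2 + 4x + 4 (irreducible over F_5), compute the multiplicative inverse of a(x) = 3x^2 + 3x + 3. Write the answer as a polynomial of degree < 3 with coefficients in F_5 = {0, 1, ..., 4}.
a(x)^(-1) ≡ 3x + 4 (mod f(x))

Since f is irreducible over F_5, F_5[x]/(f) is a field and a(x) ≠ 0 has an inverse. Apply the extended Euclidean algorithm to f(x) and a(x) in F_5[x]: f(x) = (2x + 1)·a(x) + (1). The last nonzero remainder is the constant 1 = gcd(f, a) in F_5. Back-substituting through the division chain expresses 1 = s(x)·a(x) + t(x)·f(x) with s(x) ≡ 3x + 4 (mod f), so a(x)^(-1) ≡ s(x) = 3x + 4 (mod f). Check: (3x^2 + 3x + 3)·(3x + 4) = 4x^3 + x^2 + x + 2 ≡ 1 (mod x^3 + 4x^2 + 4x + 4).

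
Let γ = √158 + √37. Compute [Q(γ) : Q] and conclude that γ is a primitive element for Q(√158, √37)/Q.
[Q(γ) : Q] = 4 (equivalently, Q(γ) = Q(√158, √37))

Obviously Q(γ) ⊆ Q(√158, √37), and [Q(√158, √37):Q] = 4 (since 158, 37 are distinct squarefree integers > 1 with 5846 not a perfect square). To show equality we compute the minimal polynomial of γ. From γ = √158 + √37: γ^2 = 158 + 2√(5846) + 37 = 195 + 2√(5846), so γ^2 - 195 = 2√(5846); squaring, (γ^2 - 195)^2 = 4·5846, i.e. γ^4 - 390γ^2 + 38025 - 23384 = 0, i.e. γ^4 - 390γ^2 + 14641 = 0. So γ is a root of x^4 - 390x^2 + 14641. This polynomial is irreducible over Q: it has no rational root (each ±√158 ± √37 is irrational), and any factorization into two quadratics over Q would force √(5846) ∈ Q (pairing opposite roots) or √158, √37 ∈ Q (other pairings), all impossible. Hence [Q(γ):Q] = 4 = [Q(√158, √37):Q], so Q(γ) = Q(√158, √37).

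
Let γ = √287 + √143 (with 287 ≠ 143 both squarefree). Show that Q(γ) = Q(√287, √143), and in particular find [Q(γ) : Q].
[Q(γ) : Q] = 4 (equivalently, Q(γ) = Q(√287, √143))

Obviously Q(γ) ⊆ Q(√287, √143), and [Q(√287, √143):Q] = 4 (since 287, 143 are distinct squarefree integers > 1 with 41041 not a perfect square). To show equality we compute the minimal polynomial of γ. From γ = √287 + √143: γ^2 = 287 + 2√(41041) + 143 = 430 + 2√(41041), so γ^2 - 430 = 2√(41041); squaring, (γ^2 - 430)^2 = 4·41041, i.e. γ^4 - 860γ^2 + 184900 - 164164 = 0, i.e. γ^4 - 860γ^2 + 20736 = 0. So γ is a root of x^4 - 860x^2 + 20736. This polynomial is irreducible over Q: it has no rational root (each ±√287 ± √143 is irrational), and any factorization into two quadratics over Q would force √(41041) ∈ Q (pairing opposite roots) or √287, √143 ∈ Q (other pairings), all impossible. Hence [Q(γ):Q] = 4 = [Q(√287, √143):Q], so Q(γ) = Q(√287, √143).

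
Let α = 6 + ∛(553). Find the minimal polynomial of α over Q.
m_α(x) = x^3 - 18x^2 + 108x - 769

Set β = α - 6 = ∛(553), so β^3 = 553. Then (α - 6)^3 - 553 = 0, i.e. α is a root of g(x) = (x - 6)^3 - 553 = x^3 - 18x^2 + 108x - 769. Since g(x) = h(x - 6) where h(x) = x^3 - 553, and h is irreducible over Q (because 553 is not a perfect cube, so h has no rational root, and a monic cubic with no rational root is irreducible), g is also irreducible (irreducibility is preserved under the substitution x → x - 6). Hence m_α(x) = x^3 - 18x^2 + 108x - 769.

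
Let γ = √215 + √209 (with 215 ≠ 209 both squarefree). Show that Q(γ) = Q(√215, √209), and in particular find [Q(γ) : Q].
[Q(γ) : Q] = 4 (equivalently, Q(γ) = Q(√215, √209))

Obviously Q(γ) ⊆ Q(√215, √209), and [Q(√215, √209):Q] = 4 (since 215, 209 are distinct squarefree integers > 1 with 44935 not a perfect square). To show equality we compute the minimal polynomial of γ. From γ = √215 + √209: γ^2 = 215 + 2√(44935) + 209 = 424 + 2√(44935), so γ^2 - 424 = 2√(44935); squaring, (γ^2 - 424)^2 = 4·44935, i.e. γ^4 - 848γ^2 + 179776 - 179740 = 0, i.e. γ^4 - 848γ^2 + 36 = 0. So γ is a root of x^4 - 848x^2 + 36. This polynomial is irreducible over Q: it has no rational root (each ±√215 ± √209 is irrational), and any factorization into two quadratics over Q would force √(44935) ∈ Q (pairing opposite roots) or √215, √209 ∈ Q (other pairings), all impossible. Hence [Q(γ):Q] = 4 = [Q(√215, √209):Q], so Q(γ) = Q(√215, √209).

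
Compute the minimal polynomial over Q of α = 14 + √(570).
m_α(x) = x^2 - 28x - 374

From α - 14 = √(570), squaring gives (α - 14)^2 = 570, i.e. α^2 - 28α + 196 = 570, so α^2 - 28α - 374 = 0. The discriminant of x^2 - 28x - 374 is (-28)^2 - 4·(-374) = 784 + 1496 = 2280, and 4·(570) is not a perfect square in Q since 570 is squarefree and ≠ 1. Hence x^2 - 28x - 374 is irreducible over Q and is the minimal polynomial of α.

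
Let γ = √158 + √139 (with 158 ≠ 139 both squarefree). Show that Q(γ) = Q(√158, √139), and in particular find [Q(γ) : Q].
[Q(γ) : Q] = 4 (equivalently, Q(γ) = Q(√158, √139))

Obviously Q(γ) ⊆ Q(√158, √139), and [Q(√158, √139):Q] = 4 (since 158, 139 are distinct squarefree integers > 1 with 21962 not a perfect square). To show equality we compute the minimal polynomial of γ. From γ = √158 + √139: γ^2 = 158 + 2√(21962) + 139 = 297 + 2√(21962), so γ^2 - 297 = 2√(21962); squaring, (γ^2 - 297)^2 = 4·21962, i.e. γ^4 - 594γ^2 + 88209 - 87848 = 0, i.e. γ^4 - 594γ^2 + 361 = 0. So γ is a root of x^4 - 594x^2 + 361. This polynomial is irreducible over Q: it has no rational root (each ±√158 ± √139 is irrational), and any factorization into two quadratics over Q would force √(21962) ∈ Q (pairing opposite roots) or √158, √139 ∈ Q (other pairings), all impossible. Hence [Q(γ):Q] = 4 = [Q(√158, √139):Q], so Q(γ) = Q(√158, √139).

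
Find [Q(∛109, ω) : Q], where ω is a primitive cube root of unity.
[Q(∛109, ω) : Q] = 6

[Q(∛109):Q] = 3 (min poly x^3 - 109, irreducible since 109 is not a perfect cube). [Q(ω):Q] = 2 (min poly x^2 + x + 1). Since Q(∛109) ⊂ R and ω ∉ R, we have ω ∉ Q(∛109), so x^2 + x + 1 remains irreducible over Q(∛109) and [Q(∛109, ω) : Q(∛109)] = 2. By the tower law, [Q(∛109, ω) : Q] = 3 · 2 = 6. (In fact Q(∛109, ω) is the splitting field of x^3 - 109 over Q.)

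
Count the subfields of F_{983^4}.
F_{983^4} has 3 subfields

The subfields of F_{p^n} are exactly the fields F_{p^d} for d | n (each is the fixed field of the unique index-d subgroup of Gal(F_{p^n}/F_p) ≅ Z/nZ). The divisors of n = 4 are {1, 2, 4}, giving 3 subfields: F_{983^1}, F_{983^2}, F_{983^4}.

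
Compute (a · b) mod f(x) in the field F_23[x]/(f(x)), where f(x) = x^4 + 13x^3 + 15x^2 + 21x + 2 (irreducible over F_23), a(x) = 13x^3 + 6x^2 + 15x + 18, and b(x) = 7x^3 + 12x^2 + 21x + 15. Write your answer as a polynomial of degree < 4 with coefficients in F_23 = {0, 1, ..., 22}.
a · b ≡ 3x^3 + 2x^2 + 18x + 19 (mod f(x))

Multiply in F_23[x]: a(x)·b(x) = (13x^3 + 6x^2 + 15x + 18)·(7x^3 + 12x^2 + 21x + 15) = 22x^6 + 14x^5 + 13x^4 + 6x^3 + 5x + 17. This has degree ≥ 4, so divide by f(x) over F_23: 22x^6 + 14x^5 + 13x^4 + 6x^3 + 5x + 17 = (22x^2 + 4x + 22)·(x^4 + 13x^3 + 15x^2 + 21x + 2) + (3x^3 + 2x^2 + 18x + 19). Hence a·b ≡ 3x^3 + 2x^2 + 18x + 19 (mod f). (F_23[x]/(f) is a field with 23^4 = 279841 elements since f is irreducible of degree 4.)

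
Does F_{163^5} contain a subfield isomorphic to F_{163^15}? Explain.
No: F_{163^15} is not a subfield of F_{163^5}

F_{p^m} embeds in F_{p^n} iff m | n. Here 15 ∤ 5 (since 5 = 0·15 + 5 with remainder 5 ≠ 0), so F_{163^15} is not a subfield of F_{163^5}. Equivalently: if it were, the tower law would give 15 = [F_{163^15}:F_163] dividing [F_{163^5}:F_163] = 5, contradiction.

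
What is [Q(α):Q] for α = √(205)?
[Q(α):Q] = 2

[Q(α):Q] equals the degree of the minimal polynomial of α. Here α^2 = 205 and x^2 - 205 is irreducible (d = 205 is squarefree, ≠ 1, hence not a square), so deg(m_α) = 2. Thus [Q(α):Q] = 2.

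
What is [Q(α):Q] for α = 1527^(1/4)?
[Q(α):Q] = 4

α is a root of x^4 - 1527. By Eisenstein's criterion at the prime p = 3 (which divides the constant term 1527 but p^2 = 9 does not, since 1527 is squarefree), x^4 - 1527 is irreducible over Q. Hence [Q(α):Q] = 4.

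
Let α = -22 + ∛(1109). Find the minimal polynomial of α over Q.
m_α(x) = x^3 + 66x^2 + 1452x + 9539

Set β = α + 22 = ∛(1109), so β^3 = 1109. Then (α + 22)^3 - 1109 = 0, i.e. α is a root of g(x) = (x + 22)^3 - 1109 = x^3 + 66x^2 + 1452x + 9539. Since g(x) = h(x + 22) where h(x) = x^3 - 1109, and h is irreducible over Q (because 1109 is not a perfect cube, so h has no rational root, and a monic cubic with no rational root is irreducible), g is also irreducible (irreducibility is preserved under the substitution x → x + 22). Hence m_α(x) = x^3 + 66x^2 + 1452x + 9539.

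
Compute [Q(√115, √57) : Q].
[Q(√115, √57) : Q] = 4

[Q(√115):Q] = 2 (min poly x^2 - 115, irreducible since 115 is squarefree > 1). For the top step, suppose √57 ∈ Q(√115), say √57 = c + d√115 with c, d ∈ Q. Squaring: 57 = c^2 + 115d^2 + 2cd√115. Since √115 ∉ Q this forces 2cd = 0. If d = 0 then √57 = c ∈ Q, contradicting 57 squarefree > 1. If c = 0 then 57 = 115d^2, so 115·57 = (115d)^2 is a perfect square in Q — but 115·57 = 6555 is not a perfect square (since 115 and 57 are distinct squarefree integers). Contradiction. Hence √57 ∉ Q(√115), so x^2 - 57 stays irreducible over Q(√115) and [Q(√115, √57) : Q(√115)] = 2. By the tower law, [Q(√115, √57) : Q] = 2 · 2 = 4.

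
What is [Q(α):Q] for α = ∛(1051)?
[Q(α):Q] = 3

The minimal polynomial of α is x^3 - 1051, irreducible over Q since 1051 is not a perfect cube (so x^3 - 1051 has no rational root). Hence [Q(α):Q] = deg(m_α) = 3.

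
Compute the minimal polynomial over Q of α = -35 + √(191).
m_α(x) = x^2 + 70x + 1034

From α + 35 = √(191), squaring gives (α + 35)^2 = 191, i.e. α^2 + 70α + 1225 = 191, so α^2 + 70α + 1034 = 0. The discriminant of x^2 + 70x + 1034 is (70)^2 - 4·(1034) = 4900 - 4136 = 764, and 4·(191) is not a perfect square in Q since 191 is squarefree and ≠ 1. Hence x^2 + 70x + 1034 is irreducible over Q and is the minimal polynomial of α.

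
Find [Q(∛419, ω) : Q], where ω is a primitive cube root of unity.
[Q(∛419, ω) : Q] = 6

[Q(∛419):Q] = 3 (min poly x^3 - 419, irreducible since 419 is not a perfect cube). [Q(ω):Q] = 2 (min poly x^2 + x + 1). Since Q(∛419) ⊂ R and ω ∉ R, we have ω ∉ Q(∛419), so x^2 + x + 1 remains irreducible over Q(∛419) and [Q(∛419, ω) : Q(∛419)] = 2. By the tower law, [Q(∛419, ω) : Q] = 3 · 2 = 6. (In fact Q(∛419, ω) is the splitting field of x^3 - 419 over Q.)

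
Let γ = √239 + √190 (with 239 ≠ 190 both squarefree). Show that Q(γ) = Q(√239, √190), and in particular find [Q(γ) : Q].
[Q(γ) : Q] = 4 (equivalently, Q(γ) = Q(√239, √190))

Obviously Q(γ) ⊆ Q(√239, √190), and [Q(√239, √190):Q] = 4 (since 239, 190 are distinct squarefree integers > 1 with 45410 not a perfect square). To show equality we compute the minimal polynomial of γ. From γ = √239 + √190: γ^2 = 239 + 2√(45410) + 190 = 429 + 2√(45410), so γ^2 - 429 = 2√(45410); squaring, (γ^2 - 429)^2 = 4·45410, i.e. γ^4 - 858γ^2 + 184041 - 181640 = 0, i.e. γ^4 - 858γ^2 + 2401 = 0. So γ is a root of x^4 - 858x^2 + 2401. This polynomial is irreducible over Q: it has no rational root (each ±√239 ± √190 is irrational), and any factorization into two quadratics over Q would force √(45410) ∈ Q (pairing opposite roots) or √239, √190 ∈ Q (other pairings), all impossible. Hence [Q(γ):Q] = 4 = [Q(√239, √190):Q], so Q(γ) = Q(√239, √190).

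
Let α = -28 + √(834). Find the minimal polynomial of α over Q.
m_α(x) = x^2 + 56x - 50

From α + 28 = √(834), squaring gives (α + 28)^2 = 834, i.e. α^2 + 56α + 784 = 834, so α^2 + 56α - 50 = 0. The discriminant of x^2 + 56x - 50 is (56)^2 - 4·(-50) = 3136 + 200 = 3336, and 4·(834) is not a perfect square in Q since 834 is squarefree and ≠ 1. Hence x^2 + 56x - 50 is irreducible over Q and is the minimal polynomial of α.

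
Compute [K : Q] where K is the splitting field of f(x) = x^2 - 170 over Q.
[K : Q] = 2

f(x) = x^2 - 170 factors as (x - √170)(x + √170). The splitting field is K = Q(√170). Since 170 is squarefree and > 1, it is not a perfect square, so x^2 - 170 is irreducible over Q and [Q(√170) : Q] = 2. Hence [K : Q] = 2.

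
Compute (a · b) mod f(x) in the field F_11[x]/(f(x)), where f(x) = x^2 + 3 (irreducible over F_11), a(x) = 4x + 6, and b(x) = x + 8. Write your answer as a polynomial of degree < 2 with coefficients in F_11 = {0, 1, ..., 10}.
a · b ≡ 5x + 3 (mod f(x))

Multiply in F_11[x]: a(x)·b(x) = (4x + 6)·(x + 8) = 4x^2 + 5x + 4. This has degree ≥ 2, so divide by f(x) over F_11: 4x^2 + 5x + 4 = (4)·(x^2 + 3) + (5x + 3). Hence a·b ≡ 5x + 3 (mod f). (F_11[x]/(f) is a field with 11^2 = 121 elements since f is irreducible of degree 2.)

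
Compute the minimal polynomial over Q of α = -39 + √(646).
m_α(x) = x^2 + 78x + 875

From α + 39 = √(646), squaring gives (α + 39)^2 = 646, i.e. α^2 + 78α + 1521 = 646, so α^2 + 78α + 875 = 0. The discriminant of x^2 + 78x + 875 is (78)^2 - 4·(875) = 6084 - 3500 = 2584, and 4·(646) is not a perfect square in Q since 646 is squarefree and ≠ 1. Hence x^2 + 78x + 875 is irreducible over Q and is the minimal polynomial of α.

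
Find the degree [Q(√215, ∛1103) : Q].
[Q(√215, ∛1103) : Q] = 6

Let L = Q(√215, ∛1103). Since Q(√215) ⊂ L and [Q(√215):Q] = 2, the tower law gives 2 | [L:Q]. Likewise Q(∛1103) ⊂ L with [Q(∛1103):Q] = 3 (because 1103 is not a perfect cube), so 3 | [L:Q]. As gcd(2,3) = 1, [L:Q] is divisible by 6. Conversely L is generated over Q by √215 and ∛1103, so [L:Q] ≤ 2·3 = 6. Therefore [Q(√215, ∛1103) : Q] = 6.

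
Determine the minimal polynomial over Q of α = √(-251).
m_α(x) = x^2 + 251

α satisfies α^2 + 251 = 0, so x^2 + 251 annihilates α. Since d = -251 is squarefree and ≠ 1, it is not a perfect square in Q, so x^2 + 251 has no rational root and is therefore irreducible over Q (a degree-2 polynomial over a field is irreducible iff it has no root). Hence m_α(x) = x^2 + 251.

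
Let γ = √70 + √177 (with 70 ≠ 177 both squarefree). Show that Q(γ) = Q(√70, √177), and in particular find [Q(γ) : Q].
[Q(γ) : Q] = 4 (equivalently, Q(γ) = Q(√70, √177))

Obviously Q(γ) ⊆ Q(√70, √177), and [Q(√70, √177):Q] = 4 (since 70, 177 are distinct squarefree integers > 1 with 12390 not a perfect square). To show equality we compute the minimal polynomial of γ. From γ = √70 + √177: γ^2 = 70 + 2√(12390) + 177 = 247 + 2√(12390), so γ^2 - 247 = 2√(12390); squaring, (γ^2 - 247)^2 = 4·12390, i.e. γ^4 - 494γ^2 + 61009 - 49560 = 0, i.e. γ^4 - 494γ^2 + 11449 = 0. So γ is a root of x^4 - 494x^2 + 11449. This polynomial is irreducible over Q: it has no rational root (each ±√70 ± √177 is irrational), and any factorization into two quadratics over Q would force √(12390) ∈ Q (pairing opposite roots) or √70, √177 ∈ Q (other pairings), all impossible. Hence [Q(γ):Q] = 4 = [Q(√70, √177):Q], so Q(γ) = Q(√70, √177).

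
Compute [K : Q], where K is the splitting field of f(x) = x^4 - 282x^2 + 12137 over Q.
[K : Q] = 4

Solving the quadratic in x^2: x^2 = (282 ± √(282^2 - 4·12137))/2 = (282 ± √30976)/2 = (282 ± 176)/2, giving x^2 = 53 or x^2 = 229. So f(x) = (x^2 - 53)(x^2 - 229) and the roots of f are ±√53, ±√229. Hence the splitting field is K = Q(√53, √229). Since 53 and 229 are distinct squarefree integers > 1, their product 12137 is not a perfect square, so √229 ∉ Q(√53). By the tower law [K:Q] = [Q(√53,√229):Q(√53)] · [Q(√53):Q] = 2 · 2 = 4.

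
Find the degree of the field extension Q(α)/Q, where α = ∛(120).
[Q(α):Q] = 3

The minimal polynomial of α is x^3 - 120, irreducible over Q since 120 is not a perfect cube (so x^3 - 120 has no rational root). Hence [Q(α):Q] = deg(m_α) = 3.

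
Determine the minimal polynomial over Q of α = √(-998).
m_α(x) = x^2 + 998

α satisfies α^2 + 998 = 0, so x^2 + 998 annihilates α. Since d = -998 is squarefree and ≠ 1, it is not a perfect square in Q, so x^2 + 998 has no rational root and is therefore irreducible over Q (a degree-2 polynomial over a field is irreducible iff it has no root). Hence m_α(x) = x^2 + 998.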